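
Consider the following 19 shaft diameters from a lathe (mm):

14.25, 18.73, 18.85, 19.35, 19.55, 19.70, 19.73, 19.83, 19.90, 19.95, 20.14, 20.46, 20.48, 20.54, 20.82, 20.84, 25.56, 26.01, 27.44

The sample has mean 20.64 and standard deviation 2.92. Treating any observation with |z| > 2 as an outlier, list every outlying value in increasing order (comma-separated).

Cutoffs at x̄ ± 2s: 20.64 ± 2·2.92 = [14.80, 26.48].
14.25: z = -2.19, |z| > 2 → outlier.
27.44: z = 2.33, |z| > 2 → outlier.
Every other value lies within [14.80, 26.48].

14.25, 27.44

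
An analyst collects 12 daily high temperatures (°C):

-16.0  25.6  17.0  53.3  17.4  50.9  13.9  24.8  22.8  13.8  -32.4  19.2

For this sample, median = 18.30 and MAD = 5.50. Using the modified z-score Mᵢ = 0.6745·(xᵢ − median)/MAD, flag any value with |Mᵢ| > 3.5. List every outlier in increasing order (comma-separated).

-32.4, -16.0, 50.9, 53.3

|Mᵢ| > 3.5 ⇔ |xᵢ − 18.30| > 3.5·5.50/0.6745 = 28.54.
So outliers lie outside [-10.24, 46.84].
-32.4: M = -6.22 → outlier.
-16.0: M = -4.21 → outlier.
50.9: M = 4.00 → outlier.
53.3: M = 4.29 → outlier.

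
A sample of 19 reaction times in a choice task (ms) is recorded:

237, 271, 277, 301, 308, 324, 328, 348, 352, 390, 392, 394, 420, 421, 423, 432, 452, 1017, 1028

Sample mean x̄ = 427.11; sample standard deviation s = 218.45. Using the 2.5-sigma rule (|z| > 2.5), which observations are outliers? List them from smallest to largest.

Cutoffs at x̄ ± 2.5s: 427.11 ± 2.5·218.45 = [-119.015, 973.235].
1017: z = 2.70, |z| > 2.5 → outlier.
1028: z = 2.75, |z| > 2.5 → outlier.
Every other value lies within [-119.015, 973.235].

1017, 1028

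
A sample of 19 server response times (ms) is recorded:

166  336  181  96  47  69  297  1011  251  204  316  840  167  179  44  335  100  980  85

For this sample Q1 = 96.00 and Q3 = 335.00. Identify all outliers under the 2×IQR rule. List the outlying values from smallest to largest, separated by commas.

IQR = Q3 − Q1 = 335.00 − 96.00 = 239.00.
Lower fence = Q1 − 2·IQR = 96.00 − 478.00 = -382.00.
Upper fence = Q3 + 2·IQR = 335.00 + 478.00 = 813.00.
840 > 813.00 → outlier.
980 > 813.00 → outlier.
1011 > 813.00 → outlier.
All remaining values lie within [-382.00, 813.00].

840, 980, 1011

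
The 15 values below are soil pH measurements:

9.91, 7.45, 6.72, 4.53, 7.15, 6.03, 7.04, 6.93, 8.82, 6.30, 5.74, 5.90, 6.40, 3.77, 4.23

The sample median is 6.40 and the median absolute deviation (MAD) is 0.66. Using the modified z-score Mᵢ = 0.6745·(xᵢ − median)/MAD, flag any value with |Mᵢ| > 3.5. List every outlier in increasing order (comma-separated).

9.91

|Mᵢ| > 3.5 ⇔ |xᵢ − 6.40| > 3.5·0.66/0.6745 = 3.42.
So outliers lie outside [2.98, 9.82].
9.91: M = 3.59 → outlier.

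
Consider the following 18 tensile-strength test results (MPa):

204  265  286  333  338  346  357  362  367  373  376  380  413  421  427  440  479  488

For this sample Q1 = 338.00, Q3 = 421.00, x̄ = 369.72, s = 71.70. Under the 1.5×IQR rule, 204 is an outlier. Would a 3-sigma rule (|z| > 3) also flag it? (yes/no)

no

z = (204 − 369.72) / 71.70 = -2.31.
|z| = 2.31 ≤ 3.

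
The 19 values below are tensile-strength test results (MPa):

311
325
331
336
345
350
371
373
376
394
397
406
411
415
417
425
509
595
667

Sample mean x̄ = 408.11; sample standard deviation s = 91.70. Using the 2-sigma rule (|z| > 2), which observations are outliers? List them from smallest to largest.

Cutoffs at x̄ ± 2s: 408.11 ± 2·91.70 = [224.71, 591.51].
595: z = 2.04, |z| > 2 → outlier.
667: z = 2.82, |z| > 2 → outlier.
Every other value lies within [224.71, 591.51].

595, 667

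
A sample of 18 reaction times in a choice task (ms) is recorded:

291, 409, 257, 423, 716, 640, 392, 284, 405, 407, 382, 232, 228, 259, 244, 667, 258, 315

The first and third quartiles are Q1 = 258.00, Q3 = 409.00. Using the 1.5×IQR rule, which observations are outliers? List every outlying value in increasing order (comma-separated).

IQR = Q3 − Q1 = 409.00 − 258.00 = 151.00.
Lower fence = Q1 − 1.5·IQR = 258.00 − 226.50 = 31.50.
Upper fence = Q3 + 1.5·IQR = 409.00 + 226.50 = 635.50.
640 > 635.50 → outlier.
667 > 635.50 → outlier.
716 > 635.50 → outlier.
All remaining values lie within [31.50, 635.50].

640, 667, 716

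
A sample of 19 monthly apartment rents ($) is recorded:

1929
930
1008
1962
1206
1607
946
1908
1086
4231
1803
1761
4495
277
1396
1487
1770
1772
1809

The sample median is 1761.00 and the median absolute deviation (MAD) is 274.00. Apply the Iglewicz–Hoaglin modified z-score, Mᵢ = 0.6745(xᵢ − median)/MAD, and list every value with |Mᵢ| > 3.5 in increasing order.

|Mᵢ| > 3.5 ⇔ |xᵢ − 1761.00| > 3.5·274.00/0.6745 = 1421.79.
So outliers lie outside [339.21, 3182.79].
277: M = -3.65 → outlier.
4231: M = 6.08 → outlier.
4495: M = 6.73 → outlier.

277, 4231, 4495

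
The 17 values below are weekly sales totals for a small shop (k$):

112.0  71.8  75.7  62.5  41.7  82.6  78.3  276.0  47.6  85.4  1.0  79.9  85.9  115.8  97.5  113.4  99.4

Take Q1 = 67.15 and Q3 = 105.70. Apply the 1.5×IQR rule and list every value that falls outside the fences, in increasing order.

1.0, 276.0

IQR = Q3 − Q1 = 105.70 − 67.15 = 38.55.
Lower fence = Q1 − 1.5·IQR = 67.15 − 57.825 = 9.325.
Upper fence = Q3 + 1.5·IQR = 105.70 + 57.825 = 163.525.
1.0 < 9.325 → outlier.
276.0 > 163.525 → outlier.
All remaining values lie within [9.325, 163.525].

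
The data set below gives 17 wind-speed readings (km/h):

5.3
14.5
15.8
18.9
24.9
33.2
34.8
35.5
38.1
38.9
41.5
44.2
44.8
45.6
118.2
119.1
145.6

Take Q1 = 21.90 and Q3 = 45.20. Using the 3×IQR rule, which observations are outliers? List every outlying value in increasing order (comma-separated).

118.2, 119.1, 145.6

IQR = Q3 − Q1 = 45.20 − 21.90 = 23.30.
Lower fence = Q1 − 3·IQR = 21.90 − 69.90 = -48.00.
Upper fence = Q3 + 3·IQR = 45.20 + 69.90 = 115.10.
118.2 > 115.10 → outlier.
119.1 > 115.10 → outlier.
145.6 > 115.10 → outlier.
All remaining values lie within [-48.00, 115.10].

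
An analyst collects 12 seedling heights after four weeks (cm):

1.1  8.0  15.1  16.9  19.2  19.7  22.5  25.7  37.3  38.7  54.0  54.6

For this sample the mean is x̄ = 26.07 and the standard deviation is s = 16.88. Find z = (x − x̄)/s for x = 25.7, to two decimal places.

-0.02

z = (25.7 − 26.07) / 16.88 = -0.02.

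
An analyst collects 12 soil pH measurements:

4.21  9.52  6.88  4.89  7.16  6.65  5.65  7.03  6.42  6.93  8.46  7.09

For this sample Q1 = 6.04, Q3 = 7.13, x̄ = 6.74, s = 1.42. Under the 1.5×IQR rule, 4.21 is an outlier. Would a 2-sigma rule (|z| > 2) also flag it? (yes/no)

no

z = (4.21 − 6.74) / 1.42 = -1.78.
|z| = 1.78 ≤ 2.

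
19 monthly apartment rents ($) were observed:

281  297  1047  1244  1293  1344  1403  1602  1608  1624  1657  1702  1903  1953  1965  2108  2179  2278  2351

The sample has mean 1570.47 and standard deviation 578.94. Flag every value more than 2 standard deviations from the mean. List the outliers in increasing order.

281, 297

Cutoffs at x̄ ± 2s: 1570.47 ± 2·578.94 = [412.59, 2728.35].
281: z = -2.23, |z| > 2 → outlier.
297: z = -2.20, |z| > 2 → outlier.
Every other value lies within [412.59, 2728.35].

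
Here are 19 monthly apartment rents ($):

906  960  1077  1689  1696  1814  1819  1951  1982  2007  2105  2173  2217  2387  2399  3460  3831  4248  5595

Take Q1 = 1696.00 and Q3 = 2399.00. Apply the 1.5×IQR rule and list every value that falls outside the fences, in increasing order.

3460, 3831, 4248, 5595

IQR = Q3 − Q1 = 2399.00 − 1696.00 = 703.00.
Lower fence = Q1 − 1.5·IQR = 1696.00 − 1054.50 = 641.50.
Upper fence = Q3 + 1.5·IQR = 2399.00 + 1054.50 = 3453.50.
3460 > 3453.50 → outlier.
3831 > 3453.50 → outlier.
4248 > 3453.50 → outlier.
5595 > 3453.50 → outlier.
All remaining values lie within [641.50, 3453.50].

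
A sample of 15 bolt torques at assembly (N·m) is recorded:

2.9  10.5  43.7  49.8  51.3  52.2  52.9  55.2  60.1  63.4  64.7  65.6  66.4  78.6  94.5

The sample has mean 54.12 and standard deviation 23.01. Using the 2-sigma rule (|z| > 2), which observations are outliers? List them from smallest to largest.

Cutoffs at x̄ ± 2s: 54.12 ± 2·23.01 = [8.10, 100.14].
2.9: z = -2.23, |z| > 2 → outlier.
Every other value lies within [8.10, 100.14].

2.9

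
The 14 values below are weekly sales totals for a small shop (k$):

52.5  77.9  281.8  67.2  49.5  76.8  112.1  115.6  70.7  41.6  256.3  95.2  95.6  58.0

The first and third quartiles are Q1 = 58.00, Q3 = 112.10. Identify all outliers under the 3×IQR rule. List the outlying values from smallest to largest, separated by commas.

281.8

IQR = Q3 − Q1 = 112.10 − 58.00 = 54.10.
Lower fence = Q1 − 3·IQR = 58.00 − 162.30 = -104.30.
Upper fence = Q3 + 3·IQR = 112.10 + 162.30 = 274.40.
281.8 > 274.40 → outlier.
All remaining values lie within [-104.30, 274.40].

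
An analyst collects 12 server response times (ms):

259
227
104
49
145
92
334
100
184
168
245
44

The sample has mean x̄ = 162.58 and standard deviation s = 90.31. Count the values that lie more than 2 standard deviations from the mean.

Cutoffs: x̄ ± 2s = [-18.04, 343.20].
Every value lies within the cutoffs.

0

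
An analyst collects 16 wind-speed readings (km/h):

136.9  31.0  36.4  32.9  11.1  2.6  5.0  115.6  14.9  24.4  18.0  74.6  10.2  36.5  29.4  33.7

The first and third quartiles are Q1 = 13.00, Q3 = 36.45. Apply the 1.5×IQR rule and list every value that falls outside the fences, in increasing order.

IQR = Q3 − Q1 = 36.45 − 13.00 = 23.45.
Lower fence = Q1 − 1.5·IQR = 13.00 − 35.175 = -22.175.
Upper fence = Q3 + 1.5·IQR = 36.45 + 35.175 = 71.625.
74.6 > 71.625 → outlier.
115.6 > 71.625 → outlier.
136.9 > 71.625 → outlier.
All remaining values lie within [-22.175, 71.625].

74.6, 115.6, 136.9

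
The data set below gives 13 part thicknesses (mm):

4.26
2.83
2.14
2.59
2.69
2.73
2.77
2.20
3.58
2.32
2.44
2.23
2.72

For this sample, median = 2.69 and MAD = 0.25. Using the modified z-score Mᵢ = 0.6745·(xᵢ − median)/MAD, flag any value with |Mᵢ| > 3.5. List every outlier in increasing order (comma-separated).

|Mᵢ| > 3.5 ⇔ |xᵢ − 2.69| > 3.5·0.25/0.6745 = 1.30.
So outliers lie outside [1.39, 3.99].
4.26: M = 4.24 → outlier.

4.26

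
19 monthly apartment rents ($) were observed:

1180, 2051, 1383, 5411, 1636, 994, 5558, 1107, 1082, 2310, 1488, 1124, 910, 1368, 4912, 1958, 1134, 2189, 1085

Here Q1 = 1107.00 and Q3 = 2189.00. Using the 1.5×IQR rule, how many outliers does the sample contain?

IQR = 1082.00; fences at 1107.00 − 1623.00 = -516.00 and 2189.00 + 1623.00 = 3812.00.
Outside the cutoffs: 4912, 5411, 5558.

3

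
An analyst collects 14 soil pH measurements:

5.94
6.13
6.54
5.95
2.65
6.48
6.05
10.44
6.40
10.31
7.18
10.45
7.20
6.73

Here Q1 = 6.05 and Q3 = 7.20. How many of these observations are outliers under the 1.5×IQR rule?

4

IQR = 1.15; fences at 6.05 − 1.725 = 4.325 and 7.20 + 1.725 = 8.925.
Outside the cutoffs: 2.65, 10.31, 10.44, 10.45.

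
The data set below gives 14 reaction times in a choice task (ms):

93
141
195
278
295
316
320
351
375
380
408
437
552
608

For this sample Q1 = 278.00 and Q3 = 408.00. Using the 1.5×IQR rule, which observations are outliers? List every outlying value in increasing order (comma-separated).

608

IQR = Q3 − Q1 = 408.00 − 278.00 = 130.00.
Lower fence = Q1 − 1.5·IQR = 278.00 − 195.00 = 83.00.
Upper fence = Q3 + 1.5·IQR = 408.00 + 195.00 = 603.00.
608 > 603.00 → outlier.
All remaining values lie within [83.00, 603.00].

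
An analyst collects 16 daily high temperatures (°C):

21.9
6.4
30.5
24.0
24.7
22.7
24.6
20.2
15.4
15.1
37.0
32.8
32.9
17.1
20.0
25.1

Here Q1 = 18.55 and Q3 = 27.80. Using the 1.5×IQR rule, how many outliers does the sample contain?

0

IQR = 9.25; fences at 18.55 − 13.875 = 4.675 and 27.80 + 13.875 = 41.675.
Every value lies within the cutoffs.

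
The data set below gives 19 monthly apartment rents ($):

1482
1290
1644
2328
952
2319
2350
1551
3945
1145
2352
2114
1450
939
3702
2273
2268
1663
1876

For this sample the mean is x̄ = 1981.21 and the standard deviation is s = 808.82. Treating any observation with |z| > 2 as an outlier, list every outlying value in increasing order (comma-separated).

3702, 3945

Cutoffs at x̄ ± 2s: 1981.21 ± 2·808.82 = [363.57, 3598.85].
3702: z = 2.13, |z| > 2 → outlier.
3945: z = 2.43, |z| > 2 → outlier.
Every other value lies within [363.57, 3598.85].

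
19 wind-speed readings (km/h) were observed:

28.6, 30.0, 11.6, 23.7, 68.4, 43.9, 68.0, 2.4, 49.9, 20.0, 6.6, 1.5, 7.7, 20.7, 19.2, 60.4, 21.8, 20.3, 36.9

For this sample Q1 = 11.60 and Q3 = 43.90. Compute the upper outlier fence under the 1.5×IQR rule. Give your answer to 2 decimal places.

92.35

IQR = Q3 − Q1 = 43.90 − 11.60 = 32.30.
Lower fence = Q1 − 1.5·IQR = 11.60 − 48.45 = -36.85.
Upper fence = Q3 + 1.5·IQR = 43.90 + 48.45 = 92.35.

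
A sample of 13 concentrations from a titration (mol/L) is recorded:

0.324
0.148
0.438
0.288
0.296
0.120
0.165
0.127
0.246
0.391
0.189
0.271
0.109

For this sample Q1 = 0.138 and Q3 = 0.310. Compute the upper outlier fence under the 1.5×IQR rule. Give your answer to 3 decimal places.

IQR = Q3 − Q1 = 0.310 − 0.138 = 0.172.
Lower fence = Q1 − 1.5·IQR = 0.138 − 0.258 = -0.120.
Upper fence = Q3 + 1.5·IQR = 0.310 + 0.258 = 0.568.

0.568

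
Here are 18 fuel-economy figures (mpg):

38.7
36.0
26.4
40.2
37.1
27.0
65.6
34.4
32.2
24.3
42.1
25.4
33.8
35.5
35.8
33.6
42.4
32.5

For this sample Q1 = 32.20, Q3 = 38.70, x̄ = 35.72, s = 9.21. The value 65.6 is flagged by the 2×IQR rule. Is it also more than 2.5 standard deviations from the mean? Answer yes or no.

yes

z = (65.6 − 35.72) / 9.21 = 3.24.
|z| = 3.24 > 2.5.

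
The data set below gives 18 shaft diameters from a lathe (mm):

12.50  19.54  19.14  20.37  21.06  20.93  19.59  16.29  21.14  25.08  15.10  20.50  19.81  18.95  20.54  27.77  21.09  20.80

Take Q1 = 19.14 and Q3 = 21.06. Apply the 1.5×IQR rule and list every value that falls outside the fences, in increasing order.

IQR = Q3 − Q1 = 21.06 − 19.14 = 1.92.
Lower fence = Q1 − 1.5·IQR = 19.14 − 2.88 = 16.26.
Upper fence = Q3 + 1.5·IQR = 21.06 + 2.88 = 23.94.
12.50 < 16.26 → outlier.
15.10 < 16.26 → outlier.
25.08 > 23.94 → outlier.
27.77 > 23.94 → outlier.
All remaining values lie within [16.26, 23.94].

12.50, 15.10, 25.08, 27.77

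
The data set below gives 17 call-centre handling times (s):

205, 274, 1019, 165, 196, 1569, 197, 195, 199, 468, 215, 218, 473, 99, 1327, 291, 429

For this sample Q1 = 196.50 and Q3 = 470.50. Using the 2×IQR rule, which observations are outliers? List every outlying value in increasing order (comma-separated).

1019, 1327, 1569

IQR = Q3 − Q1 = 470.50 − 196.50 = 274.00.
Lower fence = Q1 − 2·IQR = 196.50 − 548.00 = -351.50.
Upper fence = Q3 + 2·IQR = 470.50 + 548.00 = 1018.50.
1019 > 1018.50 → outlier.
1327 > 1018.50 → outlier.
1569 > 1018.50 → outlier.
All remaining values lie within [-351.50, 1018.50].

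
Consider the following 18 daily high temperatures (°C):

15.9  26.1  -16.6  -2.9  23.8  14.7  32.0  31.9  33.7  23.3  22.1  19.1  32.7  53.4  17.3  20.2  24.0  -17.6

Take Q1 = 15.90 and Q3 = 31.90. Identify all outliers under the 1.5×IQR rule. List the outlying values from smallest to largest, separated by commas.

IQR = Q3 − Q1 = 31.90 − 15.90 = 16.00.
Lower fence = Q1 − 1.5·IQR = 15.90 − 24.00 = -8.10.
Upper fence = Q3 + 1.5·IQR = 31.90 + 24.00 = 55.90.
-17.6 < -8.10 → outlier.
-16.6 < -8.10 → outlier.
All remaining values lie within [-8.10, 55.90].

-17.6, -16.6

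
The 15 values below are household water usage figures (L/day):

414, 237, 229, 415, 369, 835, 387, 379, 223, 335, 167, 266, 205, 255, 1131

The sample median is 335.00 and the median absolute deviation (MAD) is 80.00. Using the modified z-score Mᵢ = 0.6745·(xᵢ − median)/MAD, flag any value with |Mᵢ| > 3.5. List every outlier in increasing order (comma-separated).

|Mᵢ| > 3.5 ⇔ |xᵢ − 335.00| > 3.5·80.00/0.6745 = 415.12.
So outliers lie outside [-80.12, 750.12].
835: M = 4.22 → outlier.
1131: M = 6.71 → outlier.

835, 1131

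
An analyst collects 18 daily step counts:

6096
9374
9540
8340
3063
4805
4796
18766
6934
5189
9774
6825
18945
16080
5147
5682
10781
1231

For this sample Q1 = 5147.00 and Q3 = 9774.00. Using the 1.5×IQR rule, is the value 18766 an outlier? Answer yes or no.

IQR = Q3 − Q1 = 9774.00 − 5147.00 = 4627.00.
Lower fence = Q1 − 1.5·IQR = 5147.00 − 6940.50 = -1793.50.
Upper fence = Q3 + 1.5·IQR = 9774.00 + 6940.50 = 16714.50.
18766 lies above the upper fence.

yes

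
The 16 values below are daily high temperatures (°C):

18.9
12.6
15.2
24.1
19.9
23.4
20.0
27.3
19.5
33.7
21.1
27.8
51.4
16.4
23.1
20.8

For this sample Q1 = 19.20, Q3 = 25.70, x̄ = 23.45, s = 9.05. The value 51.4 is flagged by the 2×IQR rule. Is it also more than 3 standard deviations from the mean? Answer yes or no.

yes

z = (51.4 − 23.45) / 9.05 = 3.09.
|z| = 3.09 > 3.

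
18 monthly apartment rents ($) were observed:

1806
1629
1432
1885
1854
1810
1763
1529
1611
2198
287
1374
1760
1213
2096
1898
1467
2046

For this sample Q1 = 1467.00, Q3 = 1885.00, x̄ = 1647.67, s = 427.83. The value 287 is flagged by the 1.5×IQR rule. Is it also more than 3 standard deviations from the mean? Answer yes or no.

z = (287 − 1647.67) / 427.83 = -3.18.
|z| = 3.18 > 3.

yes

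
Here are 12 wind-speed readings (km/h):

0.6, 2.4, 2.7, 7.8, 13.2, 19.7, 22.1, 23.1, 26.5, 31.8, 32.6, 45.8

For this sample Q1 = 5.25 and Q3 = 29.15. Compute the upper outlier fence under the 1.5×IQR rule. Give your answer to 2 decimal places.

IQR = Q3 − Q1 = 29.15 − 5.25 = 23.90.
Lower fence = Q1 − 1.5·IQR = 5.25 − 35.85 = -30.60.
Upper fence = Q3 + 1.5·IQR = 29.15 + 35.85 = 65.00.

65.00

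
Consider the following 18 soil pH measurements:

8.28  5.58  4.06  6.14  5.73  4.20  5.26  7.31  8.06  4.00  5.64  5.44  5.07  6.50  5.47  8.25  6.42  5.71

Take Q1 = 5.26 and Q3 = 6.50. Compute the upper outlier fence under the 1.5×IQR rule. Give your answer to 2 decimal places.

IQR = Q3 − Q1 = 6.50 − 5.26 = 1.24.
Lower fence = Q1 − 1.5·IQR = 5.26 − 1.86 = 3.40.
Upper fence = Q3 + 1.5·IQR = 6.50 + 1.86 = 8.36.

8.36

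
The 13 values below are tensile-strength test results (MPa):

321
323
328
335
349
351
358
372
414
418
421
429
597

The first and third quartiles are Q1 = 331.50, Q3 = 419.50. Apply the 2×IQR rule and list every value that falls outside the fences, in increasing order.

IQR = Q3 − Q1 = 419.50 − 331.50 = 88.00.
Lower fence = Q1 − 2·IQR = 331.50 − 176.00 = 155.50.
Upper fence = Q3 + 2·IQR = 419.50 + 176.00 = 595.50.
597 > 595.50 → outlier.
All remaining values lie within [155.50, 595.50].

597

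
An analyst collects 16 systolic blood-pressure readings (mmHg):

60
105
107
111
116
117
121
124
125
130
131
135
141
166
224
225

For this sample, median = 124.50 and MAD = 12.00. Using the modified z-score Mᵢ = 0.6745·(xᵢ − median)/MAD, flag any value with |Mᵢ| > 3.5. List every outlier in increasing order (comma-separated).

60, 224, 225

|Mᵢ| > 3.5 ⇔ |xᵢ − 124.50| > 3.5·12.00/0.6745 = 62.27.
So outliers lie outside [62.23, 186.77].
60: M = -3.63 → outlier.
224: M = 5.59 → outlier.
225: M = 5.65 → outlier.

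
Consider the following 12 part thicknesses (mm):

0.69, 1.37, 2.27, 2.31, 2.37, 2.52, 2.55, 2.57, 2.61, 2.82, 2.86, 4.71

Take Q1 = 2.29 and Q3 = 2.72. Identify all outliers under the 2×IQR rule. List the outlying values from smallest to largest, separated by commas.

0.69, 1.37, 4.71

IQR = Q3 − Q1 = 2.72 − 2.29 = 0.43.
Lower fence = Q1 − 2·IQR = 2.29 − 0.86 = 1.43.
Upper fence = Q3 + 2·IQR = 2.72 + 0.86 = 3.58.
0.69 < 1.43 → outlier.
1.37 < 1.43 → outlier.
4.71 > 3.58 → outlier.
All remaining values lie within [1.43, 3.58].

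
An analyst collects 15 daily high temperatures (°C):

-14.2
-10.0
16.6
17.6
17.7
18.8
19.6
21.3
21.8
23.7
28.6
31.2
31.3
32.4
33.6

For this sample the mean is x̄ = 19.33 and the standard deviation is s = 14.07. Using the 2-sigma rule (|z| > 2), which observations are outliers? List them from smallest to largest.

Cutoffs at x̄ ± 2s: 19.33 ± 2·14.07 = [-8.81, 47.47].
-14.2: z = -2.38, |z| > 2 → outlier.
-10.0: z = -2.08, |z| > 2 → outlier.
Every other value lies within [-8.81, 47.47].

-14.2, -10.0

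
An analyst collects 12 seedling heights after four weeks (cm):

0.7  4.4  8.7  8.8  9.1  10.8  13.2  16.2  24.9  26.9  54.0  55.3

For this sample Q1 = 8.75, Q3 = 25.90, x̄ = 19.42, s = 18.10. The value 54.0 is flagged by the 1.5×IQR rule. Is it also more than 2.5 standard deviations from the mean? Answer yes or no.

no

z = (54.0 − 19.42) / 18.10 = 1.91.
|z| = 1.91 ≤ 2.5.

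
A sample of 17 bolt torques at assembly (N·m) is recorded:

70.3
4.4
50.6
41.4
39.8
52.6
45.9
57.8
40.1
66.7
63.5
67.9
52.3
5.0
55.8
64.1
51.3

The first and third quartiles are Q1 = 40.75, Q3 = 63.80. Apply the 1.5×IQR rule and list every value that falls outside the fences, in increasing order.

4.4, 5.0

IQR = Q3 − Q1 = 63.80 − 40.75 = 23.05.
Lower fence = Q1 − 1.5·IQR = 40.75 − 34.575 = 6.175.
Upper fence = Q3 + 1.5·IQR = 63.80 + 34.575 = 98.375.
4.4 < 6.175 → outlier.
5.0 < 6.175 → outlier.
All remaining values lie within [6.175, 98.375].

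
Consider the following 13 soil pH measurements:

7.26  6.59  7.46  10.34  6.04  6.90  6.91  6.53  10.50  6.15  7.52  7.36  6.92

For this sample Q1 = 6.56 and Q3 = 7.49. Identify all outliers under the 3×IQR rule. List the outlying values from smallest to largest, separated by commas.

10.34, 10.50

IQR = Q3 − Q1 = 7.49 − 6.56 = 0.93.
Lower fence = Q1 − 3·IQR = 6.56 − 2.79 = 3.77.
Upper fence = Q3 + 3·IQR = 7.49 + 2.79 = 10.28.
10.34 > 10.28 → outlier.
10.50 > 10.28 → outlier.
All remaining values lie within [3.77, 10.28].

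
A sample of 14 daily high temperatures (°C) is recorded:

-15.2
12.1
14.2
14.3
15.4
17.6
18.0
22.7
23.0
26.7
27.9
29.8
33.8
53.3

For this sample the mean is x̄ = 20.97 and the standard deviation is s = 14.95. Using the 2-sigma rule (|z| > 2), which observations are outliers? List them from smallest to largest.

-15.2, 53.3

Cutoffs at x̄ ± 2s: 20.97 ± 2·14.95 = [-8.93, 50.87].
-15.2: z = -2.42, |z| > 2 → outlier.
53.3: z = 2.16, |z| > 2 → outlier.
Every other value lies within [-8.93, 50.87].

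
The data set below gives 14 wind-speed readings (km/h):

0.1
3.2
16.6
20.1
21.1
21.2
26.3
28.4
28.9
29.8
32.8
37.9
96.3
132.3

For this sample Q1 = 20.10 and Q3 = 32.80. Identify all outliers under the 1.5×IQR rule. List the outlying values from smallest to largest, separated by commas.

0.1, 96.3, 132.3

IQR = Q3 − Q1 = 32.80 − 20.10 = 12.70.
Lower fence = Q1 − 1.5·IQR = 20.10 − 19.05 = 1.05.
Upper fence = Q3 + 1.5·IQR = 32.80 + 19.05 = 51.85.
0.1 < 1.05 → outlier.
96.3 > 51.85 → outlier.
132.3 > 51.85 → outlier.
All remaining values lie within [1.05, 51.85].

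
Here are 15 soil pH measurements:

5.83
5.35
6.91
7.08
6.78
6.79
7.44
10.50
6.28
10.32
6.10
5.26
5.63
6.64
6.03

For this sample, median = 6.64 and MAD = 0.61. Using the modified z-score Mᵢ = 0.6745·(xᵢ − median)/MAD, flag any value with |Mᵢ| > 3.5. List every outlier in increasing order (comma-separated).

10.32, 10.50

|Mᵢ| > 3.5 ⇔ |xᵢ − 6.64| > 3.5·0.61/0.6745 = 3.17.
So outliers lie outside [3.47, 9.81].
10.32: M = 4.07 → outlier.
10.50: M = 4.27 → outlier.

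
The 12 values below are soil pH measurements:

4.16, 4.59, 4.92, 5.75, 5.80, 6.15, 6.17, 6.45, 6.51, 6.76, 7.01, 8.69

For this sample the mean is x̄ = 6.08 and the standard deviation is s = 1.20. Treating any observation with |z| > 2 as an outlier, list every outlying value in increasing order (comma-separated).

Cutoffs at x̄ ± 2s: 6.08 ± 2·1.20 = [3.68, 8.48].
8.69: z = 2.18, |z| > 2 → outlier.
Every other value lies within [3.68, 8.48].

8.69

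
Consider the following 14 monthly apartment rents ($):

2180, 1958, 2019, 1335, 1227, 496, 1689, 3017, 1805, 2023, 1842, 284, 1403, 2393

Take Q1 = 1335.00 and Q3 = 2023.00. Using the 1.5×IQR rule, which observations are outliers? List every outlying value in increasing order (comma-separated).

284

IQR = Q3 − Q1 = 2023.00 − 1335.00 = 688.00.
Lower fence = Q1 − 1.5·IQR = 1335.00 − 1032.00 = 303.00.
Upper fence = Q3 + 1.5·IQR = 2023.00 + 1032.00 = 3055.00.
284 < 303.00 → outlier.
All remaining values lie within [303.00, 3055.00].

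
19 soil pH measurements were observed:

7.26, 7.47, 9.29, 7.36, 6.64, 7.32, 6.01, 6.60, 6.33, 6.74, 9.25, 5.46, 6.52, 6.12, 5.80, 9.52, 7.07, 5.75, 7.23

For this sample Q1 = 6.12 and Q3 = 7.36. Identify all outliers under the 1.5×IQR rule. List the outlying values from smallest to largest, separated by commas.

9.25, 9.29, 9.52

IQR = Q3 − Q1 = 7.36 − 6.12 = 1.24.
Lower fence = Q1 − 1.5·IQR = 6.12 − 1.86 = 4.26.
Upper fence = Q3 + 1.5·IQR = 7.36 + 1.86 = 9.22.
9.25 > 9.22 → outlier.
9.29 > 9.22 → outlier.
9.52 > 9.22 → outlier.
All remaining values lie within [4.26, 9.22].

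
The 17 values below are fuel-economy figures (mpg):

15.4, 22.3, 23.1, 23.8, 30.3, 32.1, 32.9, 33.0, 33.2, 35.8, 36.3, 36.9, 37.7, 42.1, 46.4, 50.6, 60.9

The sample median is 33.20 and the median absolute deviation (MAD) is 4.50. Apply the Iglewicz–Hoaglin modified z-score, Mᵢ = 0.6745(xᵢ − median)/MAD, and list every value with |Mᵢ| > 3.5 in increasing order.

|Mᵢ| > 3.5 ⇔ |xᵢ − 33.20| > 3.5·4.50/0.6745 = 23.35.
So outliers lie outside [9.85, 56.55].
60.9: M = 4.15 → outlier.

60.9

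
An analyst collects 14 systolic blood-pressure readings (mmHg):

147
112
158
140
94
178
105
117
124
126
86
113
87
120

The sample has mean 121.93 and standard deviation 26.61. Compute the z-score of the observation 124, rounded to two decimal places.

0.08

z = (124 − 121.93) / 26.61 = 0.08.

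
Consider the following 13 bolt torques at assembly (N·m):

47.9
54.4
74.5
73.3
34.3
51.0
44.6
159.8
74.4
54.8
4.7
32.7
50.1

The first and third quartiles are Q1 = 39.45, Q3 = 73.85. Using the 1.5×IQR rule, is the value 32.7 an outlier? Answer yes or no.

no

IQR = Q3 − Q1 = 73.85 − 39.45 = 34.40.
Lower fence = Q1 − 1.5·IQR = 39.45 − 51.60 = -12.15.
Upper fence = Q3 + 1.5·IQR = 73.85 + 51.60 = 125.45.
32.7 lies within [-12.15, 125.45].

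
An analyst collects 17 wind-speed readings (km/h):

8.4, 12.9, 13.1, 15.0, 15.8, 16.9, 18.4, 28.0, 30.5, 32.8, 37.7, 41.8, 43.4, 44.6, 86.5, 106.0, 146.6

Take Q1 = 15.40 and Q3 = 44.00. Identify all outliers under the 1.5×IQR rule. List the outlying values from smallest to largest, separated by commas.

106.0, 146.6

IQR = Q3 − Q1 = 44.00 − 15.40 = 28.60.
Lower fence = Q1 − 1.5·IQR = 15.40 − 42.90 = -27.50.
Upper fence = Q3 + 1.5·IQR = 44.00 + 42.90 = 86.90.
106.0 > 86.90 → outlier.
146.6 > 86.90 → outlier.
All remaining values lie within [-27.50, 86.90].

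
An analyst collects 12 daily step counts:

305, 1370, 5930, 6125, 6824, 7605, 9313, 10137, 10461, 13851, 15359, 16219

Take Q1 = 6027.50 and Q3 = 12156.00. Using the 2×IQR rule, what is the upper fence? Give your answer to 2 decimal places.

24413.00

IQR = Q3 − Q1 = 12156.00 − 6027.50 = 6128.50.
Lower fence = Q1 − 2·IQR = 6027.50 − 12257.00 = -6229.50.
Upper fence = Q3 + 2·IQR = 12156.00 + 12257.00 = 24413.00.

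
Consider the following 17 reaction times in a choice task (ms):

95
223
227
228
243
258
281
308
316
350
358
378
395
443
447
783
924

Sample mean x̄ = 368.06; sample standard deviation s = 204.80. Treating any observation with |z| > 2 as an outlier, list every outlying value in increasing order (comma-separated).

Cutoffs at x̄ ± 2s: 368.06 ± 2·204.80 = [-41.54, 777.66].
783: z = 2.03, |z| > 2 → outlier.
924: z = 2.71, |z| > 2 → outlier.
Every other value lies within [-41.54, 777.66].

783, 924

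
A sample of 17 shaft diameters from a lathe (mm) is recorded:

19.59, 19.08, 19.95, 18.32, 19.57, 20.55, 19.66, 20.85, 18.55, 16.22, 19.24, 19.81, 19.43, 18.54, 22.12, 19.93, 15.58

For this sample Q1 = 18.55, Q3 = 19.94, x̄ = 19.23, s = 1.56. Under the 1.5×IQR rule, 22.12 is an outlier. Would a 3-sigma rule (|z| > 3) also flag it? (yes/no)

no

z = (22.12 − 19.23) / 1.56 = 1.85.
|z| = 1.85 ≤ 3.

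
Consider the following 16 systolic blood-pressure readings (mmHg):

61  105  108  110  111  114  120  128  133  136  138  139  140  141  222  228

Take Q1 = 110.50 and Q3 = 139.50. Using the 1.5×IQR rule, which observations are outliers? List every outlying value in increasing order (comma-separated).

IQR = Q3 − Q1 = 139.50 − 110.50 = 29.00.
Lower fence = Q1 − 1.5·IQR = 110.50 − 43.50 = 67.00.
Upper fence = Q3 + 1.5·IQR = 139.50 + 43.50 = 183.00.
61 < 67.00 → outlier.
222 > 183.00 → outlier.
228 > 183.00 → outlier.
All remaining values lie within [67.00, 183.00].

61, 222, 228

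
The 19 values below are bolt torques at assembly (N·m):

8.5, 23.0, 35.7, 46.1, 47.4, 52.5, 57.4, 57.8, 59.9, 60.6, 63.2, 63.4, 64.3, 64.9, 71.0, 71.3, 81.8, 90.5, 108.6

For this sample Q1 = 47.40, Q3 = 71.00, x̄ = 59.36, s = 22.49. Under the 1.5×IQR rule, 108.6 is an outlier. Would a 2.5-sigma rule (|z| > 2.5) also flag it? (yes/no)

z = (108.6 − 59.36) / 22.49 = 2.19.
|z| = 2.19 ≤ 2.5.

no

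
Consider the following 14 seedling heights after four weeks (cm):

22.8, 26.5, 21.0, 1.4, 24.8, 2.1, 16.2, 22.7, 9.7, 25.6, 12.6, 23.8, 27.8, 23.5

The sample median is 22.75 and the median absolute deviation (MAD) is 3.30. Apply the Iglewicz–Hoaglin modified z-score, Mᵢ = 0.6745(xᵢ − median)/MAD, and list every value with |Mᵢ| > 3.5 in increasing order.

|Mᵢ| > 3.5 ⇔ |xᵢ − 22.75| > 3.5·3.30/0.6745 = 17.12.
So outliers lie outside [5.63, 39.87].
1.4: M = -4.36 → outlier.
2.1: M = -4.22 → outlier.

1.4, 2.1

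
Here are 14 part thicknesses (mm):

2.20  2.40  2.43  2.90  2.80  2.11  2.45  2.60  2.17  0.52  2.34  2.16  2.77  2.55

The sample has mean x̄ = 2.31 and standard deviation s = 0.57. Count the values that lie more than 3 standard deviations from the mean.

Cutoffs: x̄ ± 3s = [0.60, 4.02].
Outside the cutoffs: 0.52.

1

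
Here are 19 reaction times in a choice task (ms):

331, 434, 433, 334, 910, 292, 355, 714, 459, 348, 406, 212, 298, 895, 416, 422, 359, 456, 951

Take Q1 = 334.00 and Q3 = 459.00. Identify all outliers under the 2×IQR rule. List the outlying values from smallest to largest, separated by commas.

714, 895, 910, 951

IQR = Q3 − Q1 = 459.00 − 334.00 = 125.00.
Lower fence = Q1 − 2·IQR = 334.00 − 250.00 = 84.00.
Upper fence = Q3 + 2·IQR = 459.00 + 250.00 = 709.00.
714 > 709.00 → outlier.
895 > 709.00 → outlier.
910 > 709.00 → outlier.
951 > 709.00 → outlier.
All remaining values lie within [84.00, 709.00].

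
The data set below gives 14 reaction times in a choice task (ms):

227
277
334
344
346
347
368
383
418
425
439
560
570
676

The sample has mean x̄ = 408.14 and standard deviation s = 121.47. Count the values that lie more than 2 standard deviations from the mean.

1

Cutoffs: x̄ ± 2s = [165.20, 651.08].
Outside the cutoffs: 676.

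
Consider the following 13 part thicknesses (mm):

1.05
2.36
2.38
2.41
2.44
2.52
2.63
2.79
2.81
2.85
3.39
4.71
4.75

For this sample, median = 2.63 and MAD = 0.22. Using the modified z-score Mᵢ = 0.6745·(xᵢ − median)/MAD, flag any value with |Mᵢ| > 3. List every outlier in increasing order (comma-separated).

1.05, 4.71, 4.75

|Mᵢ| > 3 ⇔ |xᵢ − 2.63| > 3·0.22/0.6745 = 0.98.
So outliers lie outside [1.65, 3.61].
1.05: M = -4.84 → outlier.
4.71: M = 6.38 → outlier.
4.75: M = 6.50 → outlier.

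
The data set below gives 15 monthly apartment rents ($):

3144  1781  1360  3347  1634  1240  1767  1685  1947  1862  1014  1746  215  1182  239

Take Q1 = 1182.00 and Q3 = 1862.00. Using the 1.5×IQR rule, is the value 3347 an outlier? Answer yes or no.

yes

IQR = Q3 − Q1 = 1862.00 − 1182.00 = 680.00.
Lower fence = Q1 − 1.5·IQR = 1182.00 − 1020.00 = 162.00.
Upper fence = Q3 + 1.5·IQR = 1862.00 + 1020.00 = 2882.00.
3347 lies above the upper fence.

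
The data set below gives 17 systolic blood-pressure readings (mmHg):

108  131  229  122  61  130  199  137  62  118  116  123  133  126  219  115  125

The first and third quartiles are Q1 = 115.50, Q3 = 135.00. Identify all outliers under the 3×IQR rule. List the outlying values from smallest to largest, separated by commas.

199, 219, 229

IQR = Q3 − Q1 = 135.00 − 115.50 = 19.50.
Lower fence = Q1 − 3·IQR = 115.50 − 58.50 = 57.00.
Upper fence = Q3 + 3·IQR = 135.00 + 58.50 = 193.50.
199 > 193.50 → outlier.
219 > 193.50 → outlier.
229 > 193.50 → outlier.
All remaining values lie within [57.00, 193.50].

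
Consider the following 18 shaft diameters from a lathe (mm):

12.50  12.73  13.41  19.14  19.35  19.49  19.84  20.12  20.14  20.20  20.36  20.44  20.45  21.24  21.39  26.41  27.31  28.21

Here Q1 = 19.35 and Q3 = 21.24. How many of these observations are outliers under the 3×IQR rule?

5

IQR = 1.89; fences at 19.35 − 5.67 = 13.68 and 21.24 + 5.67 = 26.91.
Outside the cutoffs: 12.50, 12.73, 13.41, 27.31, 28.21.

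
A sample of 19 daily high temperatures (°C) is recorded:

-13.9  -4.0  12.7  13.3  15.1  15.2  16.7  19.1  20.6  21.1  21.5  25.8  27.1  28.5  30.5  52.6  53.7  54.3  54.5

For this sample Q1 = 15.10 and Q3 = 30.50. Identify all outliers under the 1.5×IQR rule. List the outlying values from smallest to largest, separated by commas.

-13.9, 53.7, 54.3, 54.5

IQR = Q3 − Q1 = 30.50 − 15.10 = 15.40.
Lower fence = Q1 − 1.5·IQR = 15.10 − 23.10 = -8.00.
Upper fence = Q3 + 1.5·IQR = 30.50 + 23.10 = 53.60.
-13.9 < -8.00 → outlier.
53.7 > 53.60 → outlier.
54.3 > 53.60 → outlier.
54.5 > 53.60 → outlier.
All remaining values lie within [-8.00, 53.60].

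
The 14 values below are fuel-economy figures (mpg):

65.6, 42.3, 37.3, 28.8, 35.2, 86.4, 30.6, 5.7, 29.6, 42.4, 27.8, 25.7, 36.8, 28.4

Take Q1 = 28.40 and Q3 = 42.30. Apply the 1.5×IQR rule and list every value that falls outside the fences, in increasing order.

IQR = Q3 − Q1 = 42.30 − 28.40 = 13.90.
Lower fence = Q1 − 1.5·IQR = 28.40 − 20.85 = 7.55.
Upper fence = Q3 + 1.5·IQR = 42.30 + 20.85 = 63.15.
5.7 < 7.55 → outlier.
65.6 > 63.15 → outlier.
86.4 > 63.15 → outlier.
All remaining values lie within [7.55, 63.15].

5.7, 65.6, 86.4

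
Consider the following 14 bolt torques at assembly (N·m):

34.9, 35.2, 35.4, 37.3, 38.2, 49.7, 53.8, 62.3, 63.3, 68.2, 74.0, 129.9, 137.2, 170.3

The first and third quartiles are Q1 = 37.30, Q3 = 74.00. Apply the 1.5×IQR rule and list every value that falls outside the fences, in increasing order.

129.9, 137.2, 170.3

IQR = Q3 − Q1 = 74.00 − 37.30 = 36.70.
Lower fence = Q1 − 1.5·IQR = 37.30 − 55.05 = -17.75.
Upper fence = Q3 + 1.5·IQR = 74.00 + 55.05 = 129.05.
129.9 > 129.05 → outlier.
137.2 > 129.05 → outlier.
170.3 > 129.05 → outlier.
All remaining values lie within [-17.75, 129.05].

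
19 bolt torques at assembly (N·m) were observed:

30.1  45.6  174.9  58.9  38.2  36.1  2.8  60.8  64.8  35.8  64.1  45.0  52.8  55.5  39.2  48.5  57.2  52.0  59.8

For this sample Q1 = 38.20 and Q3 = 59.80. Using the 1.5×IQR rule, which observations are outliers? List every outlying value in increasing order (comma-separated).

IQR = Q3 − Q1 = 59.80 − 38.20 = 21.60.
Lower fence = Q1 − 1.5·IQR = 38.20 − 32.40 = 5.80.
Upper fence = Q3 + 1.5·IQR = 59.80 + 32.40 = 92.20.
2.8 < 5.80 → outlier.
174.9 > 92.20 → outlier.
All remaining values lie within [5.80, 92.20].

2.8, 174.9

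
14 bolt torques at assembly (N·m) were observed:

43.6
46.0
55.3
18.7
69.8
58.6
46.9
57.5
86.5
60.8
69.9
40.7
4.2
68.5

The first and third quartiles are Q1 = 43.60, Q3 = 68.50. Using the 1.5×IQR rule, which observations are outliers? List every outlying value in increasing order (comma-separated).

IQR = Q3 − Q1 = 68.50 − 43.60 = 24.90.
Lower fence = Q1 − 1.5·IQR = 43.60 − 37.35 = 6.25.
Upper fence = Q3 + 1.5·IQR = 68.50 + 37.35 = 105.85.
4.2 < 6.25 → outlier.
All remaining values lie within [6.25, 105.85].

4.2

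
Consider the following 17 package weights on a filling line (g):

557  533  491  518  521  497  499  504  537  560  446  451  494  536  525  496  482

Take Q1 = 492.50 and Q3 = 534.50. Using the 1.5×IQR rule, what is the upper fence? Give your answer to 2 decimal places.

597.50

IQR = Q3 − Q1 = 534.50 − 492.50 = 42.00.
Lower fence = Q1 − 1.5·IQR = 492.50 − 63.00 = 429.50.
Upper fence = Q3 + 1.5·IQR = 534.50 + 63.00 = 597.50.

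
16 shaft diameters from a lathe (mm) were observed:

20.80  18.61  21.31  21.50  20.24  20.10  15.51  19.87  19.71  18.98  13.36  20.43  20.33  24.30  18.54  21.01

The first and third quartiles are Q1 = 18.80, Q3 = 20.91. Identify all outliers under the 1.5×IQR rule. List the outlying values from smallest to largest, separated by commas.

IQR = Q3 − Q1 = 20.91 − 18.80 = 2.11.
Lower fence = Q1 − 1.5·IQR = 18.80 − 3.165 = 15.635.
Upper fence = Q3 + 1.5·IQR = 20.91 + 3.165 = 24.075.
13.36 < 15.635 → outlier.
15.51 < 15.635 → outlier.
24.30 > 24.075 → outlier.
All remaining values lie within [15.635, 24.075].

13.36, 15.51, 24.30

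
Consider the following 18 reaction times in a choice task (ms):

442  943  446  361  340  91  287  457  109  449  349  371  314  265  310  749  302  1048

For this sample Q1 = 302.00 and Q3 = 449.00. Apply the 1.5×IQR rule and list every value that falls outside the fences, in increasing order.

749, 943, 1048

IQR = Q3 − Q1 = 449.00 − 302.00 = 147.00.
Lower fence = Q1 − 1.5·IQR = 302.00 − 220.50 = 81.50.
Upper fence = Q3 + 1.5·IQR = 449.00 + 220.50 = 669.50.
749 > 669.50 → outlier.
943 > 669.50 → outlier.
1048 > 669.50 → outlier.
All remaining values lie within [81.50, 669.50].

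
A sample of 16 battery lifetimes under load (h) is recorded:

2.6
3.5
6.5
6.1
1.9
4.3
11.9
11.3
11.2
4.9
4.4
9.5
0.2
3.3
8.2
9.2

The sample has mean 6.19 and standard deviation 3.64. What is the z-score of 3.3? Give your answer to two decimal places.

z = (3.3 − 6.19) / 3.64 = -0.79.

-0.79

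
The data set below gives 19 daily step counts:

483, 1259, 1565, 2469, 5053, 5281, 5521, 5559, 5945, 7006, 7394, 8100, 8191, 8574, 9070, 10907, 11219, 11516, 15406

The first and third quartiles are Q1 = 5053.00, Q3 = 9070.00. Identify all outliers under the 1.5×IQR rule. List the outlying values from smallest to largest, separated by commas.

15406

IQR = Q3 − Q1 = 9070.00 − 5053.00 = 4017.00.
Lower fence = Q1 − 1.5·IQR = 5053.00 − 6025.50 = -972.50.
Upper fence = Q3 + 1.5·IQR = 9070.00 + 6025.50 = 15095.50.
15406 > 15095.50 → outlier.
All remaining values lie within [-972.50, 15095.50].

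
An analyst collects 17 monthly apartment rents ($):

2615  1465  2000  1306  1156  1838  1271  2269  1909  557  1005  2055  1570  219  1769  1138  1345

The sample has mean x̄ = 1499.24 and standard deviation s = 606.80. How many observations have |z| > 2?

1

Cutoffs: x̄ ± 2s = [285.64, 2712.84].
Outside the cutoffs: 219.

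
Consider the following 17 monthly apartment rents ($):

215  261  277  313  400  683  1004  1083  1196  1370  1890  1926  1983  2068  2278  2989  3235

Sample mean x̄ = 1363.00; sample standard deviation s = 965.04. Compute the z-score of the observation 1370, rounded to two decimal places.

z = (1370 − 1363.00) / 965.04 = 0.01.

0.01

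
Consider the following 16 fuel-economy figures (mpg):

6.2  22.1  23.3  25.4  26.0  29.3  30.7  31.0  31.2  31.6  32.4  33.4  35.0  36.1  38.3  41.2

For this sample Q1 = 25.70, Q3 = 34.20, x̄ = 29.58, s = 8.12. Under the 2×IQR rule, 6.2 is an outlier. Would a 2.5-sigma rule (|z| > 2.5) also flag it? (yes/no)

z = (6.2 − 29.58) / 8.12 = -2.88.
|z| = 2.88 > 2.5.

yes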